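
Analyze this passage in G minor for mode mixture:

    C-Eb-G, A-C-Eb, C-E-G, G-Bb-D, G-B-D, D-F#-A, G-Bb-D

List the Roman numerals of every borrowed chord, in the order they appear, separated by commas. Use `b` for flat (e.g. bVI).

IV, I

In G minor (with V from harmonic minor) the diatonic chords are Gm, Adim, Bb, Cm, D, Eb, F. C–Eb–G = Cm, A–C–Eb = Adim, G–Bb–D = Gm and D–F#–A = D all belong to that set. C–E–G doesn't fit — on degree 4 G minor would have Cm (iv). C is the degree-4 chord of G major, so it is the borrowed IV. But G–B–D is foreign: the diatonic i on degree 1 is Gm, whereas G comes from G major. It is labeled I.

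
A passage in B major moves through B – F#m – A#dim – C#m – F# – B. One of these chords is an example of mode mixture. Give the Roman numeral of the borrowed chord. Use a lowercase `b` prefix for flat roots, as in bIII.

In B major the diatonic chords are B, C#m, D#m, E, F#, G#m, A#dim. B, A#dim, C#m and F# are all diatonic. F#m (F#–A–C#) doesn't fit — on degree 5 B major would have F# (V). F#m is the degree-5 chord of B minor, so it is the borrowed v.

v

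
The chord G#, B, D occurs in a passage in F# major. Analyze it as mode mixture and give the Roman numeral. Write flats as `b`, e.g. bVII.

ii°

The root G# is the diatonic 2nd degree of F# major; the borrowing shows in the chord quality. Diatonically F# major has G#m (ii) on that degree; G#–B–D is instead the diminished chord native to F# minor, so it takes the label ii°.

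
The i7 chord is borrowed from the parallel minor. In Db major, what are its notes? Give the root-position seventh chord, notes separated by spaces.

The root, Db, is scale degree 1 — the same note in Db major and Db minor; only the chord quality changes. In Db minor the chord on Db is Db–Fb–Ab–Cb.

Db Fb Ab Cb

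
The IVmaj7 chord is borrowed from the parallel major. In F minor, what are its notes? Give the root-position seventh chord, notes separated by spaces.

The root, Bb, is scale degree 4 — the same note in F minor and F major; only the chord quality changes. Stacking thirds in F major on Bb gives Bb–D–F–A.

Bb D F A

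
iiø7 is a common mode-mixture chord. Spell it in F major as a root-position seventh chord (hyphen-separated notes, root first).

G-Bb-Db-F

The root, G, is scale degree 2 — the same note in F major and F minor; only the chord quality changes. In F minor the chord on G is G–Bb–Db–F.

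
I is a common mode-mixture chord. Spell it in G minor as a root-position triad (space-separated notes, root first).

The root, G, is scale degree 1 — the same note in G minor and G major; only the chord quality changes. Building the major chord from the parallel major on G: G–B–D.

G B D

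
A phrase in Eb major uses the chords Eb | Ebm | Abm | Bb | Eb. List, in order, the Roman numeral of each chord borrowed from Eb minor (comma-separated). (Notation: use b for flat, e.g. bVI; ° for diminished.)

In Eb major the diatonic chords are Eb, Fm, Gm, Ab, Bb, Cm, Ddim. Eb and Bb both belong to that set. But Ebm (Eb–Gb–Bb) is foreign: the diatonic I on degree 1 is Eb, whereas Ebm comes from Eb minor. It is labeled i. Abm (Ab–Cb–Eb) doesn't fit — on degree 4 Eb major would have Ab (IV). Abm is the degree-4 chord of Eb minor, so it is the borrowed iv.

i, iv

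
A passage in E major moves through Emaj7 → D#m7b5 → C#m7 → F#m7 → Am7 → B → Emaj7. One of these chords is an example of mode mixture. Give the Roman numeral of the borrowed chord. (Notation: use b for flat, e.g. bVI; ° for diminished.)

E major has the diatonic set E, F#m, G#m, A, B, C#m, D#dim. Of the given chords, Emaj7, D#m7b5, C#m7, F#m7 and B are diatonic. Am7 (A–C–E–G) is not: scale degree 4 in E major carries A (IV). In E minor the chord on that degree is Am7, so here it functions as iv7, borrowed from the parallel minor.

iv7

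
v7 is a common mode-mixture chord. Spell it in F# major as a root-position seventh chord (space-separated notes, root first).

The root, C#, is scale degree 5 — the same note in F# major and F# minor; only the chord quality changes. Building the minor-seventh chord from the parallel minor on C#: C#–E–G#–B.

C# E G# B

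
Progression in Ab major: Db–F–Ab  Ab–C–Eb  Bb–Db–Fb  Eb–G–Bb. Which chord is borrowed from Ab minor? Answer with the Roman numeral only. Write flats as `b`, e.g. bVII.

ii°

The diatonic triads in Ab major are Ab, Bbm, Cm, Db, Eb, Fm, Gdim. Db–F–Ab = Db, Ab–C–Eb = Ab and Eb–G–Bb = Eb all belong to that set. Bb–Db–Fb doesn't fit — on degree 2 Ab major would have Bbm (ii). Bbdim is the degree-2 chord of Ab minor, so it is the borrowed ii°.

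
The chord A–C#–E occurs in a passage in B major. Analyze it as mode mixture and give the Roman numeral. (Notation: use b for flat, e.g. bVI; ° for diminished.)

bVII

The root A is the lowered 7th scale degree — diatonically B major has A# there. Diatonically B major has A#dim (vii°) on that degree; A–C#–E is instead the major chord native to B minor, so it takes the label bVII.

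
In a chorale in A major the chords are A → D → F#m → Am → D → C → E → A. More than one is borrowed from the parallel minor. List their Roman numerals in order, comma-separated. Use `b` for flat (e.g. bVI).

i, bIII

A major has the diatonic set A, Bm, C#m, D, E, F#m, G#dim. Of the given chords, A, D, F#m and E are diatonic. Am (A–C–E) is not: scale degree 1 in A major carries A (I). In A minor the chord on that degree is Am, so here it functions as i, borrowed from the parallel minor. C (C–E–G) doesn't fit — on degree 3 A major would have C#m (iii). C is the degree-3 chord of A minor, so it is the borrowed bIII.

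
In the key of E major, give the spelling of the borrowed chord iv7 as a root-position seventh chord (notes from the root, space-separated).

A C E G

The root, A, is scale degree 4 — the same note in E major and E minor; only the chord quality changes. In E minor the chord on A is A–C–E–G.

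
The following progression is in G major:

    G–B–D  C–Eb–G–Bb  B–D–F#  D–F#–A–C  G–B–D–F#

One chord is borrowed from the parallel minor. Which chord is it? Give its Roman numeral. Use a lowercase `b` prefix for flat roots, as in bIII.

G major has the diatonic set G, Am, Bm, C, D, Em, F#dim. Of the given chords, G–B–D = G, B–D–F# = Bm, D–F#–A–C = D7 and G–B–D–F# = Gmaj7 are diatonic. But C–Eb–G–Bb is foreign: the diatonic IV on degree 4 is C, whereas Cm7 comes from G minor. It is labeled iv7.

iv7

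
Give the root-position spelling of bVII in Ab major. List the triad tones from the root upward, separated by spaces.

The root of bVII is the lowered 7th degree: G becomes Gb. Stacking thirds in Ab minor on Gb gives Gb–Bb–Db.

Gb Bb Db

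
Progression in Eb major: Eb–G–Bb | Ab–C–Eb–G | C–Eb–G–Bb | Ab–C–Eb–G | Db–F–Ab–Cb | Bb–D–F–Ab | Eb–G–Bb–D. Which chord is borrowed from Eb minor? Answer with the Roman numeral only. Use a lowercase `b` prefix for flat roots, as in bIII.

bVII7

In Eb major the diatonic chords are Eb, Fm, Gm, Ab, Bb, Cm, Ddim. Eb–G–Bb = Eb, Ab–C–Eb–G = Abmaj7, C–Eb–G–Bb = Cm7, Bb–D–F–Ab = Bb7 and Eb–G–Bb–D = Ebmaj7 all belong to that set. But Db–F–Ab–Cb is foreign: the diatonic vii° on degree 7 is Ddim, whereas Db7 comes from Eb minor. It is labeled bVII7.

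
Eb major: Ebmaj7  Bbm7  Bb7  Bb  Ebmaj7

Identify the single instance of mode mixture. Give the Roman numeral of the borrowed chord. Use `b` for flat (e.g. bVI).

v7

In Eb major the diatonic chords are Eb, Fm, Gm, Ab, Bb, Cm, Ddim. Ebmaj7, Bb7 and Bb all belong to that set. Bbm7 (Bb–Db–F–Ab) doesn't fit — on degree 5 Eb major would have Bb (V). Bbm7 is the degree-5 chord of Eb minor, so it is the borrowed v7.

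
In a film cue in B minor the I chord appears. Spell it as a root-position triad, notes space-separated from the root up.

The root, B, is scale degree 1 — the same note in B minor and B major; only the chord quality changes. In B major the chord on B is B–D#–F#.

B D# F#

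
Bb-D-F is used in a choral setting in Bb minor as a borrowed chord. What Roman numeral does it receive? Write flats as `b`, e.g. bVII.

I

Bb is scale degree 1 in Bb minor. The diatonic chord on degree 1 would be Bbm (i), but Bb–D–F is the major chord from Bb major. As a borrowed chord it is labeled I.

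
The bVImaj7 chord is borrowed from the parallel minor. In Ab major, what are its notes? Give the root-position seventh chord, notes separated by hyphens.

Fb-Ab-Cb-Eb

Scale degree 6 in Ab major is F. bVImaj7 uses the lowered form, Fb, taken from Ab minor. In Ab minor the chord on Fb is Fb–Ab–Cb–Eb.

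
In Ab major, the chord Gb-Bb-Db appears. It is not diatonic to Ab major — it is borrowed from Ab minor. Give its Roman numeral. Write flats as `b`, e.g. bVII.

The root Gb is the lowered 7th scale degree — diatonically Ab major has G there. Diatonically Ab major has Gdim (vii°) on that degree; Gb–Bb–Db is instead the major chord native to Ab minor, so it takes the label bVII.

bVII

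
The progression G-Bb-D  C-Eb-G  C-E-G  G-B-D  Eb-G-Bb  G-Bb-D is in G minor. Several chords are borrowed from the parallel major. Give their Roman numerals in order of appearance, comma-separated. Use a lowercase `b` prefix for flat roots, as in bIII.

G minor has the diatonic set Gm, Adim, Bb, Cm, D, Eb, F (with V from harmonic minor). G–Bb–D = Gm, C–Eb–G = Cm and Eb–G–Bb = Eb all belong to that set. C–E–G is not: scale degree 4 in G minor carries Cm (iv). In G major the chord on that degree is C, so here it functions as IV, borrowed from the parallel major. But G–B–D is foreign: the diatonic i on degree 1 is Gm, whereas G comes from G major. It is labeled I.

IV, I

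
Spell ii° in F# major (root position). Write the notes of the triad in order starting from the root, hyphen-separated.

ii° is built on scale degree 2, which is G# in both F# major and its parallel. Stacking thirds in F# minor on G# gives G#–B–D.

G#-B-D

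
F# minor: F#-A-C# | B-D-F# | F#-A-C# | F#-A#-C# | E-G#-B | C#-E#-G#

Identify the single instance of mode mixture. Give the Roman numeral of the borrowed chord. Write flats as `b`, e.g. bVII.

F# minor has the diatonic set F#m, G#dim, A, Bm, C#, D, E (with V from harmonic minor). F#–A–C# = F#m, B–D–F# = Bm, E–G#–B = E and C#–E#–G# = C# are all diatonic. F#–A#–C# is not: scale degree 1 in F# minor carries F#m (i). In F# major the chord on that degree is F#, so here it functions as I, borrowed from the parallel major.

I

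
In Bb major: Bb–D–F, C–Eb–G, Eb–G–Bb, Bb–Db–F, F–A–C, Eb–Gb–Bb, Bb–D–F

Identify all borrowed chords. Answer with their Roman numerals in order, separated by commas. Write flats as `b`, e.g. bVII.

i, iv

In Bb major the diatonic chords are Bb, Cm, Dm, Eb, F, Gm, Adim. Bb–D–F = Bb, C–Eb–G = Cm, Eb–G–Bb = Eb and F–A–C = F are all diatonic. Bb–Db–F doesn't fit — on degree 1 Bb major would have Bb (I). Bbm is the degree-1 chord of Bb minor, so it is the borrowed i. But Eb–Gb–Bb is foreign: the diatonic IV on degree 4 is Eb, whereas Ebm comes from Bb minor. It is labeled iv.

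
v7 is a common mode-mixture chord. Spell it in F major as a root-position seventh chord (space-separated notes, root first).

v7 is built on scale degree 5, which is C in both F major and its parallel. Building the minor-seventh chord from the parallel minor on C: C–Eb–G–Bb.

C Eb G Bb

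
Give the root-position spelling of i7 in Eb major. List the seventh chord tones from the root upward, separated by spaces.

i7 is built on scale degree 1, which is Eb in both Eb major and its parallel. Stacking thirds in Eb minor on Eb gives Eb–Gb–Bb–Db.

Eb Gb Bb Db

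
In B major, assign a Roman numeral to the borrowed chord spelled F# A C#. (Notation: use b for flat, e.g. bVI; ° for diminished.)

The root F# is the diatonic 5th degree of B major; the borrowing shows in the chord quality. F#–A–C# is a minor chord — the form found in B minor, not the diatonic V (F#). Borrowed into B major it is written v.

v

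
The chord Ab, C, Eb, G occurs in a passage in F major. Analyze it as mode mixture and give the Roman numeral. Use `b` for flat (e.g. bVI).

bIIImaj7

The root Ab is the lowered 3rd scale degree — diatonically F major has A there. The diatonic chord on degree 3 would be Am (iii), but Ab–C–Eb–G is the major-seventh chord from F minor. As a borrowed chord it is labeled bIIImaj7.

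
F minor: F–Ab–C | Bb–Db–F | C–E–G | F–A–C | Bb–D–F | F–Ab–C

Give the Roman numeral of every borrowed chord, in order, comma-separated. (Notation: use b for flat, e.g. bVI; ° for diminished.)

In F minor (with V from harmonic minor) the diatonic chords are Fm, Gdim, Ab, Bbm, C, Db, Eb. F–Ab–C = Fm, Bb–Db–F = Bbm and C–E–G = C are all diatonic. But F–A–C is foreign: the diatonic i on degree 1 is Fm, whereas F comes from F major. It is labeled I. Bb–D–F is not: scale degree 4 in F minor carries Bbm (iv). In F major the chord on that degree is Bb, so here it functions as IV, borrowed from the parallel major.

I, IV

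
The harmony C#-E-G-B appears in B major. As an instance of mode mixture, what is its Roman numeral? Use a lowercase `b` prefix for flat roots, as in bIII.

C# is scale degree 2 in B major. Diatonically B major has C#m (ii) on that degree; C#–E–G–B is instead the half-diminished-seventh chord native to B minor, so it takes the label iiø7.

iiø7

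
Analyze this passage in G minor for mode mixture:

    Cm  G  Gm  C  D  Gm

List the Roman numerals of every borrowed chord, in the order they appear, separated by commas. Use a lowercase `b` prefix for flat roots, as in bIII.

I, IV

The diatonic triads in G minor (with V from harmonic minor) are Gm, Adim, Bb, Cm, D, Eb, F. Cm, Gm and D are all diatonic. G (G–B–D) doesn't fit — on degree 1 G minor would have Gm (i). G is the degree-1 chord of G major, so it is the borrowed I. C (C–E–G) doesn't fit — on degree 4 G minor would have Cm (iv). C is the degree-4 chord of G major, so it is the borrowed IV.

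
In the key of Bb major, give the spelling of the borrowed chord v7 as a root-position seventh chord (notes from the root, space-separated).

v7 is built on scale degree 5, which is F in both Bb major and its parallel. Stacking thirds in Bb minor on F gives F–Ab–C–Eb.

F Ab C Eb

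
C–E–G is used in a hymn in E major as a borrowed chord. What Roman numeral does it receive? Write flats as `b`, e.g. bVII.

bVI

The root C is the lowered 6th scale degree — diatonically E major has C# there. C–E–G is a major chord — the form found in E minor, not the diatonic vi (C#m). Borrowed into E major it is written bVI.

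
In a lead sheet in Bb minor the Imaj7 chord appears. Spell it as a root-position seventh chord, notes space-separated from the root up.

The root, Bb, is scale degree 1 — the same note in Bb minor and Bb major; only the chord quality changes. In Bb major the chord on Bb is Bb–D–F–A.

Bb D F A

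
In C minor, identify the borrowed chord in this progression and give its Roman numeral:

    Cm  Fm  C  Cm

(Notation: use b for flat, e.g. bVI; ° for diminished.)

I

C minor has the diatonic set Cm, Ddim, Eb, Fm, G, Ab, Bb (with V from harmonic minor). Cm and Fm are both diatonic. C (C–E–G) doesn't fit — on degree 1 C minor would have Cm (i). C is the degree-1 chord of C major, so it is the borrowed I.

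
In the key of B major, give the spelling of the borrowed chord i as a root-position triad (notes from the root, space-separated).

The root, B, is scale degree 1 — the same note in B major and B minor; only the chord quality changes. In B minor the chord on B is B–D–F#.

B D F#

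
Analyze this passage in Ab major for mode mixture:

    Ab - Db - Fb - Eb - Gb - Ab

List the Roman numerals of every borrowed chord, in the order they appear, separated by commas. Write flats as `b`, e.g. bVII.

In Ab major the diatonic chords are Ab, Bbm, Cm, Db, Eb, Fm, Gdim. Ab, Db and Eb are all diatonic. Fb (Fb–Ab–Cb) doesn't fit — on degree 6 Ab major would have Fm (vi). Fb is the degree-6 chord of Ab minor, so it is the borrowed bVI. Gb (Gb–Bb–Db) is not: scale degree 7 in Ab major carries Gdim (vii°). In Ab minor the chord on that degree is Gb, so here it functions as bVII, borrowed from the parallel minor.

bVI, bVII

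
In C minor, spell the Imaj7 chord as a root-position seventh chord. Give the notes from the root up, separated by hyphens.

Imaj7 is built on scale degree 1, which is C in both C minor and its parallel. Stacking thirds in C major on C gives C–E–G–B.

C-E-G-B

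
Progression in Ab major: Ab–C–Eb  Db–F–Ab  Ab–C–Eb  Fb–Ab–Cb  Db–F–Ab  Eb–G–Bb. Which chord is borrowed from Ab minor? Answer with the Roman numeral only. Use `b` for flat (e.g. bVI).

Ab major has the diatonic set Ab, Bbm, Cm, Db, Eb, Fm, Gdim. Ab–C–Eb = Ab, Db–F–Ab = Db and Eb–G–Bb = Eb are all diatonic. But Fb–Ab–Cb is foreign: the diatonic vi on degree 6 is Fm, whereas Fb comes from Ab minor. It is labeled bVI.

bVI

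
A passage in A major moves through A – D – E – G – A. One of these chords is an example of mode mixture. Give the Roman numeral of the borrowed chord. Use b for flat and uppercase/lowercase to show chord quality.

bVII

A major has the diatonic set A, Bm, C#m, D, E, F#m, G#dim. A, D and E are all diatonic. G (G–B–D) doesn't fit — on degree 7 A major would have G#dim (vii°). G is the degree-7 chord of A minor, so it is the borrowed bVII.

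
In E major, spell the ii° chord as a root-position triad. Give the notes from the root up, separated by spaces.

F# A C

ii° is built on scale degree 2, which is F# in both E major and its parallel. Building the diminished chord from the parallel minor on F#: F#–A–C.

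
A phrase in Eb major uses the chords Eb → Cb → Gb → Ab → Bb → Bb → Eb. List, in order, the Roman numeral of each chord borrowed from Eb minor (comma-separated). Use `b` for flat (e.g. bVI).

bVI, bIII

The diatonic triads in Eb major are Eb, Fm, Gm, Ab, Bb, Cm, Ddim. Eb, Ab and Bb all belong to that set. Cb (Cb–Eb–Gb) is not: scale degree 6 in Eb major carries Cm (vi). In Eb minor the chord on that degree is Cb, so here it functions as bVI, borrowed from the parallel minor. Gb (Gb–Bb–Db) doesn't fit — on degree 3 Eb major would have Gm (iii). Gb is the degree-3 chord of Eb minor, so it is the borrowed bIII.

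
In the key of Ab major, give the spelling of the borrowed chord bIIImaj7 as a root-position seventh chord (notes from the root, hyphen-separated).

Cb-Eb-Gb-Bb

The root of bIIImaj7 is the lowered 3rd degree: C becomes Cb. Building the major-seventh chord from the parallel minor on Cb: Cb–Eb–Gb–Bb.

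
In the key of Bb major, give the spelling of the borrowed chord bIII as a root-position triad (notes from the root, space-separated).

Db F Ab

The root of bIII is the lowered 3rd degree: D becomes Db. Building the major chord from the parallel minor on Db: Db–F–Ab.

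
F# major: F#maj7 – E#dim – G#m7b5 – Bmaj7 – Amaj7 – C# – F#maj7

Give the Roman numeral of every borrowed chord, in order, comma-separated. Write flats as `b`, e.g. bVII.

In F# major the diatonic chords are F#, G#m, A#m, B, C#, D#m, E#dim. F#maj7, E#dim, Bmaj7 and C# are all diatonic. G#m7b5 (G#–B–D–F#) doesn't fit — on degree 2 F# major would have G#m (ii). G#m7b5 is the degree-2 chord of F# minor, so it is the borrowed iiø7. But Amaj7 (A–C#–E–G#) is foreign: the diatonic iii on degree 3 is A#m, whereas Amaj7 comes from F# minor. It is labeled bIIImaj7.

iiø7, bIIImaj7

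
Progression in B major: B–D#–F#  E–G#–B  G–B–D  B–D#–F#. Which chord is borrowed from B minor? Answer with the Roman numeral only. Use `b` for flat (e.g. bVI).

The diatonic triads in B major are B, C#m, D#m, E, F#, G#m, A#dim. Of the given chords, B–D#–F# = B and E–G#–B = E are diatonic. G–B–D is not: scale degree 6 in B major carries G#m (vi). In B minor the chord on that degree is G, so here it functions as bVI, borrowed from the parallel minor.

bVI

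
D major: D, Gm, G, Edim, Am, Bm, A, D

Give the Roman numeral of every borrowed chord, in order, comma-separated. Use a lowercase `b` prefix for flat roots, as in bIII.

D major has the diatonic set D, Em, F#m, G, A, Bm, C#dim. D, G, Bm and A all belong to that set. Gm (G–Bb–D) doesn't fit — on degree 4 D major would have G (IV). Gm is the degree-4 chord of D minor, so it is the borrowed iv. Edim (E–G–Bb) is not: scale degree 2 in D major carries Em (ii). In D minor the chord on that degree is Edim, so here it functions as ii°, borrowed from the parallel minor. But Am (A–C–E) is foreign: the diatonic V on degree 5 is A, whereas Am comes from D minor. It is labeled v.

iv, ii°, v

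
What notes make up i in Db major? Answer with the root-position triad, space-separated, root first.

i is built on scale degree 1, which is Db in both Db major and its parallel. In Db minor the chord on Db is Db–Fb–Ab.

Db Fb Ab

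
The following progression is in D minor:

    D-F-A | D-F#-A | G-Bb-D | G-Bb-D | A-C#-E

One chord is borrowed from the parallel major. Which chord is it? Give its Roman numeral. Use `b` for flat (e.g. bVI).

I

D minor has the diatonic set Dm, Edim, F, Gm, A, Bb, C (with V from harmonic minor). D–F–A = Dm, G–Bb–D = Gm and A–C#–E = A all belong to that set. But D–F#–A is foreign: the diatonic i on degree 1 is Dm, whereas D comes from D major. It is labeled I.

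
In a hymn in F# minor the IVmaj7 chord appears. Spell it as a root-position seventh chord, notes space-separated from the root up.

The root, B, is scale degree 4 — the same note in F# minor and F# major; only the chord quality changes. Building the major-seventh chord from the parallel major on B: B–D#–F#–A#.

B D# F# A#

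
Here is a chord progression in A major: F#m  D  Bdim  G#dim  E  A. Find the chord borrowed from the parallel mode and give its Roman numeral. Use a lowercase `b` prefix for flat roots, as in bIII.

ii°

The diatonic triads in A major are A, Bm, C#m, D, E, F#m, G#dim. F#m, D, G#dim, E and A all belong to that set. But Bdim (B–D–F) is foreign: the diatonic ii on degree 2 is Bm, whereas Bdim comes from A minor. It is labeled ii°.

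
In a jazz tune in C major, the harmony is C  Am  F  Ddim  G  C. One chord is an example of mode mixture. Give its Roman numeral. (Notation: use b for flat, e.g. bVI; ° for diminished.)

ii°

C major has the diatonic set C, Dm, Em, F, G, Am, Bdim. Of the given chords, C, Am, F and G are diatonic. Ddim (D–F–Ab) doesn't fit — on degree 2 C major would have Dm (ii). Ddim is the degree-2 chord of C minor, so it is the borrowed ii°.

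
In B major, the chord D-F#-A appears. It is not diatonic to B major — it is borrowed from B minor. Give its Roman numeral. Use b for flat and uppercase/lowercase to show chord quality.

bIII

In B major scale degree 3 is D#; D is its lowered form, from B minor. D–F#–A is a major chord — the form found in B minor, not the diatonic iii (D#m). Borrowed into B major it is written bIII.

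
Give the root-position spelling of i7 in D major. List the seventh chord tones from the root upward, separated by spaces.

i7 is built on scale degree 1, which is D in both D major and its parallel. Stacking thirds in D minor on D gives D–F–A–C.

D F A C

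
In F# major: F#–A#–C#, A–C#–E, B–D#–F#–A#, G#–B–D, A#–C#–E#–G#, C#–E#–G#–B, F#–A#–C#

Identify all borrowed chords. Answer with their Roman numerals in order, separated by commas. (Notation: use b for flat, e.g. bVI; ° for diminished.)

The diatonic triads in F# major are F#, G#m, A#m, B, C#, D#m, E#dim. F#–A#–C# = F#, B–D#–F#–A# = Bmaj7, A#–C#–E#–G# = A#m7 and C#–E#–G#–B = C#7 all belong to that set. A–C#–E is not: scale degree 3 in F# major carries A#m (iii). In F# minor the chord on that degree is A, so here it functions as bIII, borrowed from the parallel minor. G#–B–D doesn't fit — on degree 2 F# major would have G#m (ii). G#dim is the degree-2 chord of F# minor, so it is the borrowed ii°.

bIII, ii°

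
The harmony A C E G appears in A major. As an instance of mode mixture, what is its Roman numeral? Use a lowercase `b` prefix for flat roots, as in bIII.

The root A is the diatonic 1st degree of A major; the borrowing shows in the chord quality. Diatonically A major has A (I) on that degree; A–C–E–G is instead the minor-seventh chord native to A minor, so it takes the label i7.

i7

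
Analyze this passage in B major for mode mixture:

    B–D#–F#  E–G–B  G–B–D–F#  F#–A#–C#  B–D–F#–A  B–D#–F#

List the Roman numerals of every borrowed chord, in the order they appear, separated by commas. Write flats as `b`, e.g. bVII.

The diatonic triads in B major are B, C#m, D#m, E, F#, G#m, A#dim. B–D#–F# = B and F#–A#–C# = F# both belong to that set. E–G–B is not: scale degree 4 in B major carries E (IV). In B minor the chord on that degree is Em, so here it functions as iv, borrowed from the parallel minor. G–B–D–F# is not: scale degree 6 in B major carries G#m (vi). In B minor the chord on that degree is Gmaj7, so here it functions as bVImaj7, borrowed from the parallel minor. B–D–F#–A is not: scale degree 1 in B major carries B (I). In B minor the chord on that degree is Bm7, so here it functions as i7, borrowed from the parallel minor.

iv, bVImaj7, i7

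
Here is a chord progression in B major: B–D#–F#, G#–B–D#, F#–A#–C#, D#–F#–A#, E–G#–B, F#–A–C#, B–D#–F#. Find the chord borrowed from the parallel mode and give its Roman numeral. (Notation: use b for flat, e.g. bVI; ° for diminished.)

v

B major has the diatonic set B, C#m, D#m, E, F#, G#m, A#dim. Of the given chords, B–D#–F# = B, G#–B–D# = G#m, F#–A#–C# = F#, D#–F#–A# = D#m and E–G#–B = E are diatonic. F#–A–C# doesn't fit — on degree 5 B major would have F# (V). F#m is the degree-5 chord of B minor, so it is the borrowed v.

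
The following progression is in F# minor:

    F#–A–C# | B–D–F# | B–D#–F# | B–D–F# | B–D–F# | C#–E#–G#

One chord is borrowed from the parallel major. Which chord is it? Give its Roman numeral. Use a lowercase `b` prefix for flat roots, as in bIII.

IV

The diatonic triads in F# minor (with V from harmonic minor) are F#m, G#dim, A, Bm, C#, D, E. Of the given chords, F#–A–C# = F#m, B–D–F# = Bm and C#–E#–G# = C# are diatonic. B–D#–F# is not: scale degree 4 in F# minor carries Bm (iv). In F# major the chord on that degree is B, so here it functions as IV, borrowed from the parallel major.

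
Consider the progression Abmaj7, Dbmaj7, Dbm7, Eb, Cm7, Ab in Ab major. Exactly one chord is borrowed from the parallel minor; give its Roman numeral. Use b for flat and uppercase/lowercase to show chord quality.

Ab major has the diatonic set Ab, Bbm, Cm, Db, Eb, Fm, Gdim. Abmaj7, Dbmaj7, Eb, Cm7 and Ab are all diatonic. Dbm7 (Db–Fb–Ab–Cb) is not: scale degree 4 in Ab major carries Db (IV). In Ab minor the chord on that degree is Dbm7, so here it functions as iv7, borrowed from the parallel minor.

iv7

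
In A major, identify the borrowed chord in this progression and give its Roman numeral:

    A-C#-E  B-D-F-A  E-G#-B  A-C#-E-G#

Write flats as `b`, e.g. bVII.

In A major the diatonic chords are A, Bm, C#m, D, E, F#m, G#dim. Of the given chords, A–C#–E = A, E–G#–B = E and A–C#–E–G# = Amaj7 are diatonic. But B–D–F–A is foreign: the diatonic ii on degree 2 is Bm, whereas Bm7b5 comes from A minor. It is labeled iiø7.

iiø7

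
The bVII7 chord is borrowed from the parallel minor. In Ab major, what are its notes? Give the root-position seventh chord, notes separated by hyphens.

bVII7 is built on the lowered scale degree 7. In Ab major degree 7 is G; lowered it becomes Gb. In Ab minor the chord on Gb is Gb–Bb–Db–Fb.

Gb-Bb-Db-Fb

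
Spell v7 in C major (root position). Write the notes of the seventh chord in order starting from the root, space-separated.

G Bb D F

The root, G, is scale degree 5 — the same note in C major and C minor; only the chord quality changes. Building the minor-seventh chord from the parallel minor on G: G–Bb–D–F.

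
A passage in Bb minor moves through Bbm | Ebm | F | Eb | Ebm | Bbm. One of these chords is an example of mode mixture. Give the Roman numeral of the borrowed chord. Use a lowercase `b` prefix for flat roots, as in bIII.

IV

In Bb minor (with V from harmonic minor) the diatonic chords are Bbm, Cdim, Db, Ebm, F, Gb, Ab. Bbm, Ebm and F are all diatonic. Eb (Eb–G–Bb) doesn't fit — on degree 4 Bb minor would have Ebm (iv). Eb is the degree-4 chord of Bb major, so it is the borrowed IV.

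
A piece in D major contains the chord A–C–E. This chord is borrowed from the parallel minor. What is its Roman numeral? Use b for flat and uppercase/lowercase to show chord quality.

A is scale degree 5 in D major. A–C–E is a minor chord — the form found in D minor, not the diatonic V (A). Borrowed into D major it is written v.

v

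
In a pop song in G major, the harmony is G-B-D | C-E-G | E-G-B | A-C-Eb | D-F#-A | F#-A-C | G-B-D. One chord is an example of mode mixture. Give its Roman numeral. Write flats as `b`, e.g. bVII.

ii°

G major has the diatonic set G, Am, Bm, C, D, Em, F#dim. Of the given chords, G–B–D = G, C–E–G = C, E–G–B = Em, D–F#–A = D and F#–A–C = F#dim are diatonic. A–C–Eb is not: scale degree 2 in G major carries Am (ii). In G minor the chord on that degree is Adim, so here it functions as ii°, borrowed from the parallel minor.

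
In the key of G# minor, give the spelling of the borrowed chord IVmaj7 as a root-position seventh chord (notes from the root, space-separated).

C# E# G# B#

IVmaj7 is built on scale degree 4, which is C# in both G# minor and its parallel. Stacking thirds in G# major on C# gives C#–E#–G#–B#.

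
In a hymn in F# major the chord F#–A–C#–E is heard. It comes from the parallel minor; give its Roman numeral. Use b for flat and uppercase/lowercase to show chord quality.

i7

F# is scale degree 1 in F# major. The diatonic chord on degree 1 would be F# (I), but F#–A–C#–E is the minor-seventh chord from F# minor. As a borrowed chord it is labeled i7.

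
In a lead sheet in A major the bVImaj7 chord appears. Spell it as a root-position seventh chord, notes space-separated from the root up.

F A C E

The root of bVImaj7 is the lowered 6th degree: F# becomes F. Stacking thirds in A minor on F gives F–A–C–E.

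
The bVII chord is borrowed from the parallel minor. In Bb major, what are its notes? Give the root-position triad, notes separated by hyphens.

Ab-C-Eb

Scale degree 7 in Bb major is A. bVII uses the lowered form, Ab, taken from Bb minor. In Bb minor the chord on Ab is Ab–C–Eb.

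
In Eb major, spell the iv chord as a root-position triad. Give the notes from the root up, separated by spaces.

Ab Cb Eb

The root, Ab, is scale degree 4 — the same note in Eb major and Eb minor; only the chord quality changes. Building the minor chord from the parallel minor on Ab: Ab–Cb–Eb.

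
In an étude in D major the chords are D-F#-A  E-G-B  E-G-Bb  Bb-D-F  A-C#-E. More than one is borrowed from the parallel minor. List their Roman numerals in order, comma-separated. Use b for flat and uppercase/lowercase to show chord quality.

ii°, bVI

D major has the diatonic set D, Em, F#m, G, A, Bm, C#dim. Of the given chords, D–F#–A = D, E–G–B = Em and A–C#–E = A are diatonic. E–G–Bb is not: scale degree 2 in D major carries Em (ii). In D minor the chord on that degree is Edim, so here it functions as ii°, borrowed from the parallel minor. But Bb–D–F is foreign: the diatonic vi on degree 6 is Bm, whereas Bb comes from D minor. It is labeled bVI.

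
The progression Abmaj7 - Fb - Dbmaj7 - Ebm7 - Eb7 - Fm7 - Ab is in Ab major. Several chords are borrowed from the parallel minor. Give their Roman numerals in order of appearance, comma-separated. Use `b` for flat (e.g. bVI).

bVI, v7

In Ab major the diatonic chords are Ab, Bbm, Cm, Db, Eb, Fm, Gdim. Abmaj7, Dbmaj7, Eb7, Fm7 and Ab all belong to that set. Fb (Fb–Ab–Cb) is not: scale degree 6 in Ab major carries Fm (vi). In Ab minor the chord on that degree is Fb, so here it functions as bVI, borrowed from the parallel minor. Ebm7 (Eb–Gb–Bb–Db) is not: scale degree 5 in Ab major carries Eb (V). In Ab minor the chord on that degree is Ebm7, so here it functions as v7, borrowed from the parallel minor.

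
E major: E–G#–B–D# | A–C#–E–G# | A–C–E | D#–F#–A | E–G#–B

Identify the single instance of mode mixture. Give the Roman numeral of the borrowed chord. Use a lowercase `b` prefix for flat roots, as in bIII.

iv

E major has the diatonic set E, F#m, G#m, A, B, C#m, D#dim. Of the given chords, E–G#–B–D# = Emaj7, A–C#–E–G# = Amaj7, D#–F#–A = D#dim and E–G#–B = E are diatonic. But A–C–E is foreign: the diatonic IV on degree 4 is A, whereas Am comes from E minor. It is labeled iv.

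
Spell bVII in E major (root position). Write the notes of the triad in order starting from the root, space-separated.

The root of bVII is the lowered 7th degree: D# becomes D. In E minor the chord on D is D–F#–A.

D F# A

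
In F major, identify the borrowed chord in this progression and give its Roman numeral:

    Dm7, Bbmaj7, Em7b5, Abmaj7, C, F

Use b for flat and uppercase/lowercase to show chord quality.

F major has the diatonic set F, Gm, Am, Bb, C, Dm, Edim. Of the given chords, Dm7, Bbmaj7, Em7b5, C and F are diatonic. Abmaj7 (Ab–C–Eb–G) is not: scale degree 3 in F major carries Am (iii). In F minor the chord on that degree is Abmaj7, so here it functions as bIIImaj7, borrowed from the parallel minor.

bIIImaj7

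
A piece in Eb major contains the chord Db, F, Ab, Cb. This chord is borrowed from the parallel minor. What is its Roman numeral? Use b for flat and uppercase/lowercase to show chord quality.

bVII7

The root Db is the lowered 7th scale degree — diatonically Eb major has D there. Db–F–Ab–Cb is a dominant-seventh chord — the form found in Eb minor, not the diatonic vii° (Ddim). Borrowed into Eb major it is written bVII7.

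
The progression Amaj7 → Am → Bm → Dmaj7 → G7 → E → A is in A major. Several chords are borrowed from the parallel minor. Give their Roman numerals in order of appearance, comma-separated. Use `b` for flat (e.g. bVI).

i, bVII7

The diatonic triads in A major are A, Bm, C#m, D, E, F#m, G#dim. Amaj7, Bm, Dmaj7, E and A are all diatonic. Am (A–C–E) is not: scale degree 1 in A major carries A (I). In A minor the chord on that degree is Am, so here it functions as i, borrowed from the parallel minor. But G7 (G–B–D–F) is foreign: the diatonic vii° on degree 7 is G#dim, whereas G7 comes from A minor. It is labeled bVII7.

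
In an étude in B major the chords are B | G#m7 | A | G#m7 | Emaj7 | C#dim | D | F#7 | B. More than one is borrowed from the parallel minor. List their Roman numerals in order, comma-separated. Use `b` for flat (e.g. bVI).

bVII, ii°, bIII

The diatonic triads in B major are B, C#m, D#m, E, F#, G#m, A#dim. B, G#m7, Emaj7 and F#7 are all diatonic. But A (A–C#–E) is foreign: the diatonic vii° on degree 7 is A#dim, whereas A comes from B minor. It is labeled bVII. C#dim (C#–E–G) is not: scale degree 2 in B major carries C#m (ii). In B minor the chord on that degree is C#dim, so here it functions as ii°, borrowed from the parallel minor. D (D–F#–A) doesn't fit — on degree 3 B major would have D#m (iii). D is the degree-3 chord of B minor, so it is the borrowed bIII.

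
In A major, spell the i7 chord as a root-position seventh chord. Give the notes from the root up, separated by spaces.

A C E G

i7 is built on scale degree 1, which is A in both A major and its parallel. In A minor the chord on A is A–C–E–G.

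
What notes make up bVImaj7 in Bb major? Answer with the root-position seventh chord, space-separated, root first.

The root of bVImaj7 is the lowered 6th degree: G becomes Gb. In Bb minor the chord on Gb is Gb–Bb–Db–F.

Gb Bb Db F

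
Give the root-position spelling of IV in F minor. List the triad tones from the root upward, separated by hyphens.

IV is built on scale degree 4, which is Bb in both F minor and its parallel. Building the major chord from the parallel major on Bb: Bb–D–F.

Bb-D-F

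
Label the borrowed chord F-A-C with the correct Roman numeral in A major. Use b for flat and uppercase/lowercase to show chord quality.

bVI

In A major scale degree 6 is F#; F is its lowered form, from A minor. Diatonically A major has F#m (vi) on that degree; F–A–C is instead the major chord native to A minor, so it takes the label bVI.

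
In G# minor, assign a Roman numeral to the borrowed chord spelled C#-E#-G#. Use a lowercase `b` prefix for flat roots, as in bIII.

IV

The root C# is the diatonic 4th degree of G# minor; the borrowing shows in the chord quality. The diatonic chord on degree 4 would be C#m (iv), but C#–E#–G# is the major chord from G# major. As a borrowed chord it is labeled IV.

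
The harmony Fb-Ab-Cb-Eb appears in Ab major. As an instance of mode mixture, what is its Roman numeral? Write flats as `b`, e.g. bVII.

The root Fb is the lowered 6th scale degree — diatonically Ab major has F there. Fb–Ab–Cb–Eb is a major-seventh chord — the form found in Ab minor, not the diatonic vi (Fm). Borrowed into Ab major it is written bVImaj7.

bVImaj7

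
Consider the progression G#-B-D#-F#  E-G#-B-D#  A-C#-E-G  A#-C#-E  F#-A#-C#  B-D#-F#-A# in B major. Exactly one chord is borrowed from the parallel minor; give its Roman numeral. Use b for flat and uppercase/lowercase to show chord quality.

The diatonic triads in B major are B, C#m, D#m, E, F#, G#m, A#dim. G#–B–D#–F# = G#m7, E–G#–B–D# = Emaj7, A#–C#–E = A#dim, F#–A#–C# = F# and B–D#–F#–A# = Bmaj7 are all diatonic. A–C#–E–G is not: scale degree 7 in B major carries A#dim (vii°). In B minor the chord on that degree is A7, so here it functions as bVII7, borrowed from the parallel minor.

bVII7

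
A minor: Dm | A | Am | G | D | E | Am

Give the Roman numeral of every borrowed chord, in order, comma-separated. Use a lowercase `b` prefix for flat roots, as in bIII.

I, IV

In A minor (with V from harmonic minor) the diatonic chords are Am, Bdim, C, Dm, E, F, G. Dm, Am, G and E all belong to that set. But A (A–C#–E) is foreign: the diatonic i on degree 1 is Am, whereas A comes from A major. It is labeled I. D (D–F#–A) doesn't fit — on degree 4 A minor would have Dm (iv). D is the degree-4 chord of A major, so it is the borrowed IV.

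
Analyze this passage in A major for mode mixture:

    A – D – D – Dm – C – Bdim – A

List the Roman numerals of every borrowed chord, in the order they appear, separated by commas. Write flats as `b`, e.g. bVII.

iv, bIII, ii°

In A major the diatonic chords are A, Bm, C#m, D, E, F#m, G#dim. Of the given chords, A and D are diatonic. Dm (D–F–A) doesn't fit — on degree 4 A major would have D (IV). Dm is the degree-4 chord of A minor, so it is the borrowed iv. C (C–E–G) doesn't fit — on degree 3 A major would have C#m (iii). C is the degree-3 chord of A minor, so it is the borrowed bIII. But Bdim (B–D–F) is foreign: the diatonic ii on degree 2 is Bm, whereas Bdim comes from A minor. It is labeled ii°.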